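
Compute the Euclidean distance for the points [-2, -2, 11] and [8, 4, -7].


d = sqrt(sum of squared differences). (-2-8)^2=100, (-2-4)^2=36, (11--7)^2=324. Sum = 460.

sqrt(460)


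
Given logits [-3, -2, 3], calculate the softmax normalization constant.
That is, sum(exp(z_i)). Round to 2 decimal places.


Denom = e^-3=0.0498 + e^-2=0.1353 + e^3=20.0855. Sum = 20.2706, which rounds to 20.27.

20.27


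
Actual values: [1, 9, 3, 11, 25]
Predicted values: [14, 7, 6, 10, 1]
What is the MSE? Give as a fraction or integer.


MSE = (1/5) * ((1-14)^2=169 + (9-7)^2=4 + (3-6)^2=9 + (11-10)^2=1 + (25-1)^2=576). Sum = 759. MSE = 759/5.

759/5


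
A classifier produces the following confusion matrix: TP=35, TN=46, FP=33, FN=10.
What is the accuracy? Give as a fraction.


Accuracy = (TP + TN) / (TP + TN + FP + FN) = (35 + 46) / 124 = 81/124.

81/124


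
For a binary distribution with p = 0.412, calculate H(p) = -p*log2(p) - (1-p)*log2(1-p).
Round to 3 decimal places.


H = -0.412*log2(0.412) - 0.588*log2(0.588) = 0.978.

0.978


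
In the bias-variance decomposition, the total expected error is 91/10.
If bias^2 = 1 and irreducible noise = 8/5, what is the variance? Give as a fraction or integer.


Total error = bias^2 + variance + irreducible noise. So variance = 91/10 - 1 - 8/5 = 13/2.

13/2


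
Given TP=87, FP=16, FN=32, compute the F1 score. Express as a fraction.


Precision = 87/103 = 87/103. Recall = 87/119 = 87/119. F1 = 2*P*R/(P+R) = 29/37.

29/37


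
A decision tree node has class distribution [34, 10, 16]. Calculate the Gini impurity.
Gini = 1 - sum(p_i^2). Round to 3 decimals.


Total = 60. Proportions: 34/60, 10/60, 16/60. sum(p_i^2) = 0.4200. Gini = 1 - 0.4200 = 0.5800, which rounds to 0.580.

0.580


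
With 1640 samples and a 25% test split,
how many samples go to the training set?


Test set = 1640 * 25% = 410. Training set = 1640 - 410 = 1230.

1230


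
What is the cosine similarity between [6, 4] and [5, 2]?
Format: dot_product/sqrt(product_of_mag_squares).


dot = 38. |a|^2 = 52, |b|^2 = 29. cos = 38/sqrt(1508).

38/sqrt(1508)


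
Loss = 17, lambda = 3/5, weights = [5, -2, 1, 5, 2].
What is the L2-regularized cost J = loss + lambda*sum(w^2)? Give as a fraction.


L2 sq norm = sum(w^2) = 59. J = 17 + 3/5 * 59 = 262/5.

262/5


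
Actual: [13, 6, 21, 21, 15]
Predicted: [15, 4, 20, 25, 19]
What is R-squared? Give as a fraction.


Mean(y) = 76/5. SS_res = 41. SS_tot = 784/5. R^2 = 1 - 41/(784/5) = 579/784.

579/784


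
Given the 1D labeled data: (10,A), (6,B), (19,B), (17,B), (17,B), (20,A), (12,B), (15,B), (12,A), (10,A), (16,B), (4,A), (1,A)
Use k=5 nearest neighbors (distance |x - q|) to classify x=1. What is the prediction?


Distances: |10-1|=9, |6-1|=5, |19-1|=18, |17-1|=16, |17-1|=16, |20-1|=19, |12-1|=11, |15-1|=14, |12-1|=11, |10-1|=9, |16-1|=15, |4-1|=3, |1-1|=0. 5 nearest: (1,A), (4,A), (6,B), (10,A), (10,A). Counts: {'A': 4, 'B': 1}. Majority class: A.

A


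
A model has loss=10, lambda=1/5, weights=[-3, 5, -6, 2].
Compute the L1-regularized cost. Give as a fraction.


L1 norm = sum(|w|) = 16. J = 10 + 1/5 * 16 = 66/5.

66/5


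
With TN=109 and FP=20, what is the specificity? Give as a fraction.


Specificity = TN / (TN + FP) = 109 / 129 = 109/129.

109/129


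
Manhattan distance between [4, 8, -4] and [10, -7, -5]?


d = sum of absolute differences: |4-10|=6 + |8--7|=15 + |-4--5|=1 = 22.

22


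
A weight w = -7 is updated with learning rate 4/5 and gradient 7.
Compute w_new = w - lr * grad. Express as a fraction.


w_new = -7 - 4/5 * 7 = -7 - 28/5 = -63/5.

-63/5


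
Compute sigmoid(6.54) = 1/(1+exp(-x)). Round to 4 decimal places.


sigma(6.54) = 1/(1+e^(-6.54)) = 1/(1+0.001444) = 1/1.001444 = 0.9986.

0.9986


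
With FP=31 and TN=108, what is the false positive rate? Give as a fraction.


FPR = FP / (FP + TN) = 31 / 139 = 31/139.

31/139


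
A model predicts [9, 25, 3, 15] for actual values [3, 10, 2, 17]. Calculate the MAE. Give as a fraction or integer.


MAE = (1/4) * (|3-9|=6 + |10-25|=15 + |2-3|=1 + |17-15|=2). Sum = 24. MAE = 6.

6


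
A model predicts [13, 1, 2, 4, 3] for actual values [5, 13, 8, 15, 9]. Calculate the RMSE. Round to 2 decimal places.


MSE = 80.2000. RMSE = sqrt(80.2000) = 8.96.

8.96


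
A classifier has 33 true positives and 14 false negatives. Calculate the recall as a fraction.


Recall = TP / (TP + FN) = 33 / 47 = 33/47.

33/47


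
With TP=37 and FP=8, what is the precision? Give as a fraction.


Precision = TP / (TP + FP) = 37 / 45 = 37/45.

37/45


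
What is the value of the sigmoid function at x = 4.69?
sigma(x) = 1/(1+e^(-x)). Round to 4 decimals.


sigma(4.69) = 1/(1+e^(-4.69)) = 1/(1+0.009187) = 1/1.009187 = 0.9909.

0.9909


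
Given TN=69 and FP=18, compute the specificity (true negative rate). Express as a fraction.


Specificity = TN / (TN + FP) = 69 / 87 = 23/29.

23/29


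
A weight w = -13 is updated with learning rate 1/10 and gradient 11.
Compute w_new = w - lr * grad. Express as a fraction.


w_new = -13 - 1/10 * 11 = -13 - 11/10 = -141/10.

-141/10


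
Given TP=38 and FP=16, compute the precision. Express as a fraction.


Precision = TP / (TP + FP) = 38 / 54 = 19/27.

19/27


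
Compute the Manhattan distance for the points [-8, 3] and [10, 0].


d = sum of absolute differences: |-8-10|=18 + |3-0|=3 = 21.

21


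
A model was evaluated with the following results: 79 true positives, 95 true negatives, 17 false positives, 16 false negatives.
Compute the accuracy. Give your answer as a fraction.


Accuracy = (TP + TN) / (TP + TN + FP + FN) = (79 + 95) / 207 = 58/69.

58/69


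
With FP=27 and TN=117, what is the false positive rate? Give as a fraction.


FPR = FP / (FP + TN) = 27 / 144 = 3/16.

3/16


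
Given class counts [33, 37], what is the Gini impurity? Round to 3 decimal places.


Total = 70. Proportions: 33/70, 37/70. sum(p_i^2) = 0.5016. Gini = 1 - 0.5016 = 0.4984, which rounds to 0.498.

0.498


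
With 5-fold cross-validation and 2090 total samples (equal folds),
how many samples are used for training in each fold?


Each validation fold has 2090/5 = 418 samples. Training set = 2090 - 418 = 1672.

1672


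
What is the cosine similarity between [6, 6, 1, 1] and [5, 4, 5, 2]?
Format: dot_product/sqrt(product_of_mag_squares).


dot = 61. |a|^2 = 74, |b|^2 = 70. cos = 61/sqrt(5180).

61/sqrt(5180)


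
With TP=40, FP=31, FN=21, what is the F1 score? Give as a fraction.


Precision = 40/71 = 40/71. Recall = 40/61 = 40/61. F1 = 2*P*R/(P+R) = 20/33.

20/33


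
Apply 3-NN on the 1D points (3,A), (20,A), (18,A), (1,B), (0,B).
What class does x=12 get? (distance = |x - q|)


Distances: |3-12|=9, |20-12|=8, |18-12|=6, |1-12|=11, |0-12|=12. 3 nearest: (18,A), (20,A), (3,A). Counts: {'A': 3}. Majority class: A.

A


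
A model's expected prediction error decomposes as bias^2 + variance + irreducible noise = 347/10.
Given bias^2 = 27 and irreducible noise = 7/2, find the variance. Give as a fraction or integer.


Total error = bias^2 + variance + irreducible noise. So variance = 347/10 - 27 - 7/2 = 21/5.

21/5


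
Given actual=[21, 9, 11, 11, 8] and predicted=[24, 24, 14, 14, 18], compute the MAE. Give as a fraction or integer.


MAE = (1/5) * (|21-24|=3 + |9-24|=15 + |11-14|=3 + |11-14|=3 + |8-18|=10). Sum = 34. MAE = 34/5.

34/5


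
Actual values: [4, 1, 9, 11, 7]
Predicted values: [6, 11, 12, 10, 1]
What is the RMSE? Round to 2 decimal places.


MSE = 30.0000. RMSE = sqrt(30.0000) = 5.48.

5.48


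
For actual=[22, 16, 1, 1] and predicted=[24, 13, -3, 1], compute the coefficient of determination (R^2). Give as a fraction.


Mean(y) = 10. SS_res = 29. SS_tot = 342. R^2 = 1 - 29/(342) = 313/342.

313/342


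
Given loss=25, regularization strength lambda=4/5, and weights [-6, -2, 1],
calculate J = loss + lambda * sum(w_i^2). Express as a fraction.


L2 sq norm = sum(w^2) = 41. J = 25 + 4/5 * 41 = 289/5.

289/5


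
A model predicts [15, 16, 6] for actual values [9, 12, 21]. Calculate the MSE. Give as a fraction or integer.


MSE = (1/3) * ((9-15)^2=36 + (12-16)^2=16 + (21-6)^2=225). Sum = 277. MSE = 277/3.

277/3


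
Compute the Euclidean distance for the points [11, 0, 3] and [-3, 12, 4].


d = sqrt(sum of squared differences). (11--3)^2=196, (0-12)^2=144, (3-4)^2=1. Sum = 341.

sqrt(341)


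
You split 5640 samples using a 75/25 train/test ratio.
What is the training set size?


Test set = 5640 * 25% = 1410. Training set = 5640 - 1410 = 4230.

4230


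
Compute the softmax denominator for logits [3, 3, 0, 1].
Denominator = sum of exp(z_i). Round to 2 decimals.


Denom = e^3=20.0855 + e^3=20.0855 + e^0=1.0000 + e^1=2.7183. Sum = 43.8893, which rounds to 43.89.

43.89


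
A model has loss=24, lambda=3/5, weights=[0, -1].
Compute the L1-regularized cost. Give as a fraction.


L1 norm = sum(|w|) = 1. J = 24 + 3/5 * 1 = 123/5.

123/5


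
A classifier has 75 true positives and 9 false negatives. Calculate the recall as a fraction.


Recall = TP / (TP + FN) = 75 / 84 = 25/28.

25/28


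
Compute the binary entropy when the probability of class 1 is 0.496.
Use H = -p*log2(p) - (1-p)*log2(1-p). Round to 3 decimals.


H = -0.496*log2(0.496) - 0.504*log2(0.504) = 1.000.

1.000


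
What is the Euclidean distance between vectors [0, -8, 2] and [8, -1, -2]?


d = sqrt(sum of squared differences). (0-8)^2=64, (-8--1)^2=49, (2--2)^2=16. Sum = 129.

sqrt(129)


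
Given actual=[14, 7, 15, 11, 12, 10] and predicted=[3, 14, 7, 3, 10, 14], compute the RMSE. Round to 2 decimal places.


MSE = 53.0000. RMSE = sqrt(53.0000) = 7.28.

7.28


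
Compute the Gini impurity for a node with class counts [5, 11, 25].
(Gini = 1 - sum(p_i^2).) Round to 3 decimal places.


Total = 41. Proportions: 5/41, 11/41, 25/41. sum(p_i^2) = 0.4587. Gini = 1 - 0.4587 = 0.5413, which rounds to 0.541.

0.541


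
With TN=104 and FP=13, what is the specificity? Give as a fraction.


Specificity = TN / (TN + FP) = 104 / 117 = 8/9.

8/9


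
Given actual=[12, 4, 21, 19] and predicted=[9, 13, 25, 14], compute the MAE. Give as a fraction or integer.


MAE = (1/4) * (|12-9|=3 + |4-13|=9 + |21-25|=4 + |19-14|=5). Sum = 21. MAE = 21/4.

21/4


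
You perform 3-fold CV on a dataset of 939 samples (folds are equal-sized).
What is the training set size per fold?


Each validation fold has 939/3 = 313 samples. Training set = 939 - 313 = 626.

626


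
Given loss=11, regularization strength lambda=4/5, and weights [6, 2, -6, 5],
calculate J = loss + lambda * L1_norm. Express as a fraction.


L1 norm = sum(|w|) = 19. J = 11 + 4/5 * 19 = 131/5.

131/5


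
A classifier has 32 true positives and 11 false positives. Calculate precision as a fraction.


Precision = TP / (TP + FP) = 32 / 43 = 32/43.

32/43


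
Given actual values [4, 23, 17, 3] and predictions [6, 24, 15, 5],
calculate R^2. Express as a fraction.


Mean(y) = 47/4. SS_res = 13. SS_tot = 1163/4. R^2 = 1 - 13/(1163/4) = 1111/1163.

1111/1163


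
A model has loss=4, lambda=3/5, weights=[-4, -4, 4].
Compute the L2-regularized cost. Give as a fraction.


L2 sq norm = sum(w^2) = 48. J = 4 + 3/5 * 48 = 164/5.

164/5


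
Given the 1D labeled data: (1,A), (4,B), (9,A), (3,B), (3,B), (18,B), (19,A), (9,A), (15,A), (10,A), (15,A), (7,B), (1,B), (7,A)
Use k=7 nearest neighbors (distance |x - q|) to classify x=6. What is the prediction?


Distances: |1-6|=5, |4-6|=2, |9-6|=3, |3-6|=3, |3-6|=3, |18-6|=12, |19-6|=13, |9-6|=3, |15-6|=9, |10-6|=4, |15-6|=9, |7-6|=1, |1-6|=5, |7-6|=1. 7 nearest: (7,A), (7,B), (4,B), (9,A), (9,A), (3,B), (3,B). Counts: {'A': 3, 'B': 4}. Majority class: B.

B


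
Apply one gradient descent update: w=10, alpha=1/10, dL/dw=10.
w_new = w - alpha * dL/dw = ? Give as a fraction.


w_new = 10 - 1/10 * 10 = 10 - 1 = 9.

9


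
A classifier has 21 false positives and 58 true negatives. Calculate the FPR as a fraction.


FPR = FP / (FP + TN) = 21 / 79 = 21/79.

21/79


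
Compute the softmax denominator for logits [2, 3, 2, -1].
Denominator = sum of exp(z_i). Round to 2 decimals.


Denom = e^2=7.3891 + e^3=20.0855 + e^2=7.3891 + e^-1=0.3679. Sum = 35.2316, which rounds to 35.23.

35.23


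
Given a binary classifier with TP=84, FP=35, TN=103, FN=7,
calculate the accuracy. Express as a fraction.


Accuracy = (TP + TN) / (TP + TN + FP + FN) = (84 + 103) / 229 = 187/229.

187/229


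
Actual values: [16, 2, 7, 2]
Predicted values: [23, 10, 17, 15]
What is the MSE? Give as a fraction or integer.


MSE = (1/4) * ((16-23)^2=49 + (2-10)^2=64 + (7-17)^2=100 + (2-15)^2=169). Sum = 382. MSE = 191/2.

191/2


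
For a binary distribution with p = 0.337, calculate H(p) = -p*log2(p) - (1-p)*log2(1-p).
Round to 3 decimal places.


H = -0.337*log2(0.337) - 0.663*log2(0.663) = 0.922.

0.922


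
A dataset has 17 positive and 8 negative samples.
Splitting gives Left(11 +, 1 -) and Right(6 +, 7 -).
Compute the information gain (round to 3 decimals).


H(parent) = 0.9044. H(left) = 0.4138, H(right) = 0.9957. Weighted = (12/25)*0.4138 + (13/25)*0.9957 = 0.7164. IG = 0.9044 - 0.7164 = 0.1880, which rounds to 0.188.

0.188


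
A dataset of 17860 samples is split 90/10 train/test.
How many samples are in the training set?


Test set = 17860 * 10% = 1786. Training set = 17860 - 1786 = 16074.

16074


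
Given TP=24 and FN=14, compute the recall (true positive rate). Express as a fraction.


Recall = TP / (TP + FN) = 24 / 38 = 12/19.

12/19


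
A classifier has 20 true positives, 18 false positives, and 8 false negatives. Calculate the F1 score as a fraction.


Precision = 20/38 = 10/19. Recall = 20/28 = 5/7. F1 = 2*P*R/(P+R) = 20/33.

20/33


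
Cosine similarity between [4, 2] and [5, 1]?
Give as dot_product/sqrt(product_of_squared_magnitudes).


dot = 22. |a|^2 = 20, |b|^2 = 26. cos = 22/sqrt(520).

22/sqrt(520)


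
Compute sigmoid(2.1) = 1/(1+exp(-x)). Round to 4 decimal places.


sigma(2.1) = 1/(1+e^(-2.1)) = 1/(1+0.122456) = 1/1.122456 = 0.8909.

0.8909


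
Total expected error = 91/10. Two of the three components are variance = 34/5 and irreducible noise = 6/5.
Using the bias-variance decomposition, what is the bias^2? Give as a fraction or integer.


Total error = bias^2 + variance + irreducible noise. So bias^2 = 91/10 - 34/5 - 6/5 = 11/10.

11/10


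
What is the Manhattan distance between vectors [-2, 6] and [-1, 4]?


d = sum of absolute differences: |-2--1|=1 + |6-4|=2 = 3.

3


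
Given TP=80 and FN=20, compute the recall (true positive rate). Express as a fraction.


Recall = TP / (TP + FN) = 80 / 100 = 4/5.

4/5


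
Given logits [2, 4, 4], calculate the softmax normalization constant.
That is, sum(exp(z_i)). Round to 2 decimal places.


Denom = e^2=7.3891 + e^4=54.5982 + e^4=54.5982. Sum = 116.5855, which rounds to 116.59.

116.59


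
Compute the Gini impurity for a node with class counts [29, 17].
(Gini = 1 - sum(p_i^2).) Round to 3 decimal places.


Total = 46. Proportions: 29/46, 17/46. sum(p_i^2) = 0.5340. Gini = 1 - 0.5340 = 0.4660, which rounds to 0.466.

0.466


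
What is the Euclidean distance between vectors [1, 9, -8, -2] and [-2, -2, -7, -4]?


d = sqrt(sum of squared differences). (1--2)^2=9, (9--2)^2=121, (-8--7)^2=1, (-2--4)^2=4. Sum = 135.

sqrt(135)


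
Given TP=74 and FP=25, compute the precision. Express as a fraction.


Precision = TP / (TP + FP) = 74 / 99 = 74/99.

74/99


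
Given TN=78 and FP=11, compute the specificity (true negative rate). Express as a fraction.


Specificity = TN / (TN + FP) = 78 / 89 = 78/89.

78/89


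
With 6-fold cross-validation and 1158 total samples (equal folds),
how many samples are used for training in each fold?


Each validation fold has 1158/6 = 193 samples. Training set = 1158 - 193 = 965.

965


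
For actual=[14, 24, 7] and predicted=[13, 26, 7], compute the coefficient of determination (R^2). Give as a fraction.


Mean(y) = 15. SS_res = 5. SS_tot = 146. R^2 = 1 - 5/(146) = 141/146.

141/146


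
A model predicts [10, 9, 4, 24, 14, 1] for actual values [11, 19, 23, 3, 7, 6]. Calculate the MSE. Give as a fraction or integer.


MSE = (1/6) * ((11-10)^2=1 + (19-9)^2=100 + (23-4)^2=361 + (3-24)^2=441 + (7-14)^2=49 + (6-1)^2=25). Sum = 977. MSE = 977/6.

977/6


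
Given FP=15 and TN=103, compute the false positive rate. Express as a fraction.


FPR = FP / (FP + TN) = 15 / 118 = 15/118.

15/118


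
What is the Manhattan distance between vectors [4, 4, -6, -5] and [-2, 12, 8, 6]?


d = sum of absolute differences: |4--2|=6 + |4-12|=8 + |-6-8|=14 + |-5-6|=11 = 39.

39


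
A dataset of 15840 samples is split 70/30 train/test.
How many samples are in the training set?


Test set = 15840 * 30% = 4752. Training set = 15840 - 4752 = 11088.

11088


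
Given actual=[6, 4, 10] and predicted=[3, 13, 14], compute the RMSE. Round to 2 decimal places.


MSE = 35.3333. RMSE = sqrt(35.3333) = 5.94.

5.94


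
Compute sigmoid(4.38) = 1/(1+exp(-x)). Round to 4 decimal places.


sigma(4.38) = 1/(1+e^(-4.38)) = 1/(1+0.012525) = 1/1.012525 = 0.9876.

0.9876


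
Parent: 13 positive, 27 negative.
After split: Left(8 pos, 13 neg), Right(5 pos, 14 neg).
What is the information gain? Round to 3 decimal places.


H(parent) = 0.9097. H(left) = 0.9587, H(right) = 0.8315. Weighted = (21/40)*0.9587 + (19/40)*0.8315 = 0.8983. IG = 0.9097 - 0.8983 = 0.0114, which rounds to 0.011.

0.011


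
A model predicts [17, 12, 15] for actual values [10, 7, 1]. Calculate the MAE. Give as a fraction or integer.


MAE = (1/3) * (|10-17|=7 + |7-12|=5 + |1-15|=14). Sum = 26. MAE = 26/3.

26/3


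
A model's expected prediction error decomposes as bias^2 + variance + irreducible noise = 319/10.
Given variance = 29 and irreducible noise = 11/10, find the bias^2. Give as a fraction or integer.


Total error = bias^2 + variance + irreducible noise. So bias^2 = 319/10 - 29 - 11/10 = 9/5.

9/5


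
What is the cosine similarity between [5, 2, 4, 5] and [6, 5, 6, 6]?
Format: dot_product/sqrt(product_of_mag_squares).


dot = 94. |a|^2 = 70, |b|^2 = 133. cos = 94/sqrt(9310).

94/sqrt(9310)


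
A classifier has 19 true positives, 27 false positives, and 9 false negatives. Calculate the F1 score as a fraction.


Precision = 19/46 = 19/46. Recall = 19/28 = 19/28. F1 = 2*P*R/(P+R) = 19/37.

19/37


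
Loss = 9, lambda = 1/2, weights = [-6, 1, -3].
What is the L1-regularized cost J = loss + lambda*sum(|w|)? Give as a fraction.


L1 norm = sum(|w|) = 10. J = 9 + 1/2 * 10 = 14.

14


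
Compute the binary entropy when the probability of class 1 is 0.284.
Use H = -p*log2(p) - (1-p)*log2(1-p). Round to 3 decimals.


H = -0.284*log2(0.284) - 0.716*log2(0.716) = 0.861.

0.861


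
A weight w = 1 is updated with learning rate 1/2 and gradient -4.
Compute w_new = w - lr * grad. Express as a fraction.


w_new = 1 - 1/2 * -4 = 1 - -2 = 3.

3


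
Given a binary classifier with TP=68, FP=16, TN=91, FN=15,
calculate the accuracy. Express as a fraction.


Accuracy = (TP + TN) / (TP + TN + FP + FN) = (68 + 91) / 190 = 159/190.

159/190


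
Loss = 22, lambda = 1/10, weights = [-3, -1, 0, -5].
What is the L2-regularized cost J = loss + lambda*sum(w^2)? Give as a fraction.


L2 sq norm = sum(w^2) = 35. J = 22 + 1/10 * 35 = 51/2.

51/2


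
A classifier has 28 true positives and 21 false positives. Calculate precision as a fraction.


Precision = TP / (TP + FP) = 28 / 49 = 4/7.

4/7


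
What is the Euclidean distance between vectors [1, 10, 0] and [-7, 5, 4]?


d = sqrt(sum of squared differences). (1--7)^2=64, (10-5)^2=25, (0-4)^2=16. Sum = 105.

sqrt(105)


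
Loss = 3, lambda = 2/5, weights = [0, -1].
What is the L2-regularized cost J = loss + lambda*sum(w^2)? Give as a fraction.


L2 sq norm = sum(w^2) = 1. J = 3 + 2/5 * 1 = 17/5.

17/5


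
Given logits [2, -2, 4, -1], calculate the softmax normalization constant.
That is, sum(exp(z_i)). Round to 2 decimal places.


Denom = e^2=7.3891 + e^-2=0.1353 + e^4=54.5982 + e^-1=0.3679. Sum = 62.4905, which rounds to 62.49.

62.49


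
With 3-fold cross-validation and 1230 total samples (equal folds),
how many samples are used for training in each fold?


Each validation fold has 1230/3 = 410 samples. Training set = 1230 - 410 = 820.

820


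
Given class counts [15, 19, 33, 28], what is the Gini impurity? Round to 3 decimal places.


Total = 95. Proportions: 15/95, 19/95, 33/95, 28/95. sum(p_i^2) = 0.2725. Gini = 1 - 0.2725 = 0.7275, which rounds to 0.728.

0.728


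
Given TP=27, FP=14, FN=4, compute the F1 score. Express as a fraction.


Precision = 27/41 = 27/41. Recall = 27/31 = 27/31. F1 = 2*P*R/(P+R) = 3/4.

3/4


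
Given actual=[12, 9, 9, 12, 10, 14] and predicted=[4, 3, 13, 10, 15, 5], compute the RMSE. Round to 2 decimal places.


MSE = 37.6667. RMSE = sqrt(37.6667) = 6.14.

6.14


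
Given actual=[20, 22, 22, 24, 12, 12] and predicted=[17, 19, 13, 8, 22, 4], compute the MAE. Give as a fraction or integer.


MAE = (1/6) * (|20-17|=3 + |22-19|=3 + |22-13|=9 + |24-8|=16 + |12-22|=10 + |12-4|=8). Sum = 49. MAE = 49/6.

49/6


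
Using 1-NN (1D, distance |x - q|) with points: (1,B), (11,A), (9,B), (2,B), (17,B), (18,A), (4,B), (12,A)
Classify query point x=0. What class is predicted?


Distances: |1-0|=1, |11-0|=11, |9-0|=9, |2-0|=2, |17-0|=17, |18-0|=18, |4-0|=4, |12-0|=12. 1 nearest: (1,B). Counts: {'B': 1}. Majority class: B.

B


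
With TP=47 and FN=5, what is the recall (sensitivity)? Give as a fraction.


Recall = TP / (TP + FN) = 47 / 52 = 47/52.

47/52


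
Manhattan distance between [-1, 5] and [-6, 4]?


d = sum of absolute differences: |-1--6|=5 + |5-4|=1 = 6.

6


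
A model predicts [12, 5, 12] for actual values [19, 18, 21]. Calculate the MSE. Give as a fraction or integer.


MSE = (1/3) * ((19-12)^2=49 + (18-5)^2=169 + (21-12)^2=81). Sum = 299. MSE = 299/3.

299/3


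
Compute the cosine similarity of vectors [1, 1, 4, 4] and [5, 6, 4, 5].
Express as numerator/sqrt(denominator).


dot = 47. |a|^2 = 34, |b|^2 = 102. cos = 47/sqrt(3468).

47/sqrt(3468)


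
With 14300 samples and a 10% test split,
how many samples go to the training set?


Test set = 14300 * 10% = 1430. Training set = 14300 - 1430 = 12870.

12870


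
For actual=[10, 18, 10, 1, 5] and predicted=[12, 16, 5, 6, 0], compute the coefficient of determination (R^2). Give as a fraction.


Mean(y) = 44/5. SS_res = 83. SS_tot = 814/5. R^2 = 1 - 83/(814/5) = 399/814.

399/814


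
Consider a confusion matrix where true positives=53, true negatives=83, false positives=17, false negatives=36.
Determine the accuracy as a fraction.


Accuracy = (TP + TN) / (TP + TN + FP + FN) = (53 + 83) / 189 = 136/189.

136/189


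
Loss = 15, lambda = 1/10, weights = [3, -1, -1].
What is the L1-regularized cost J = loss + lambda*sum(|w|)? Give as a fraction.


L1 norm = sum(|w|) = 5. J = 15 + 1/10 * 5 = 31/2.

31/2


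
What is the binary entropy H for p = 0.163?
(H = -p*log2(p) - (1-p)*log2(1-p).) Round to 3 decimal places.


H = -0.163*log2(0.163) - 0.837*log2(0.837) = 0.641.

0.641


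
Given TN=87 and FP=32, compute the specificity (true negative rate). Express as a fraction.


Specificity = TN / (TN + FP) = 87 / 119 = 87/119.

87/119


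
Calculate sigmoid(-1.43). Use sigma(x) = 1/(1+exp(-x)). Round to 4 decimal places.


sigma(-1.43) = 1/(1+e^(1.43)) = 1/(1+4.178699) = 1/5.178699 = 0.1931.

0.1931


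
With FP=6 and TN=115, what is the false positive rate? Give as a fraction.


FPR = FP / (FP + TN) = 6 / 121 = 6/121.

6/121


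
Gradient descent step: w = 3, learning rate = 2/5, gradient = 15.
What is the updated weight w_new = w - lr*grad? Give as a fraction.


w_new = 3 - 2/5 * 15 = 3 - 6 = -3.

-3


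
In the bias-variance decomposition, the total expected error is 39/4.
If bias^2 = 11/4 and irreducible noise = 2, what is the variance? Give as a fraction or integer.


Total error = bias^2 + variance + irreducible noise. So variance = 39/4 - 11/4 - 2 = 5.

5


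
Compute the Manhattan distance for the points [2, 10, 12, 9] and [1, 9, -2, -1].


d = sum of absolute differences: |2-1|=1 + |10-9|=1 + |12--2|=14 + |9--1|=10 = 26.

26


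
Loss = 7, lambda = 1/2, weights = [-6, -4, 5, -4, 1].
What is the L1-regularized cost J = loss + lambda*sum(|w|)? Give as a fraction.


L1 norm = sum(|w|) = 20. J = 7 + 1/2 * 20 = 17.

17


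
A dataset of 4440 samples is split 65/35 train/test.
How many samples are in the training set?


Test set = 4440 * 35% = 1554. Training set = 4440 - 1554 = 2886.

2886


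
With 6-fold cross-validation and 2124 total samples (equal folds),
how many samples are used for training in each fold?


Each validation fold has 2124/6 = 354 samples. Training set = 2124 - 354 = 1770.

1770


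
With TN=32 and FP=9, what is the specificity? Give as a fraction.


Specificity = TN / (TN + FP) = 32 / 41 = 32/41.

32/41


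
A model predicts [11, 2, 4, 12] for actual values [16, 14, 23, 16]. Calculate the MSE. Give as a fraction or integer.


MSE = (1/4) * ((16-11)^2=25 + (14-2)^2=144 + (23-4)^2=361 + (16-12)^2=16). Sum = 546. MSE = 273/2.

273/2


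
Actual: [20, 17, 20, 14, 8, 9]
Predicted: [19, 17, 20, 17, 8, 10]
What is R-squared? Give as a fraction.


Mean(y) = 44/3. SS_res = 11. SS_tot = 418/3. R^2 = 1 - 11/(418/3) = 35/38.

35/38


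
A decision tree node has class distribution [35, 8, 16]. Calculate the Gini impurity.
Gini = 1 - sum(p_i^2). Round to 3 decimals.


Total = 59. Proportions: 35/59, 8/59, 16/59. sum(p_i^2) = 0.4438. Gini = 1 - 0.4438 = 0.5562, which rounds to 0.556.

0.556


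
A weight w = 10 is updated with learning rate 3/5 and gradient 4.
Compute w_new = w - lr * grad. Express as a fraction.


w_new = 10 - 3/5 * 4 = 10 - 12/5 = 38/5.

38/5


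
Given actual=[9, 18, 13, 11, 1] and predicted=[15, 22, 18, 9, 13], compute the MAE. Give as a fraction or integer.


MAE = (1/5) * (|9-15|=6 + |18-22|=4 + |13-18|=5 + |11-9|=2 + |1-13|=12). Sum = 29. MAE = 29/5.

29/5


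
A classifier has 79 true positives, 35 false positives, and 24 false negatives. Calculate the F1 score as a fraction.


Precision = 79/114 = 79/114. Recall = 79/103 = 79/103. F1 = 2*P*R/(P+R) = 158/217.

158/217


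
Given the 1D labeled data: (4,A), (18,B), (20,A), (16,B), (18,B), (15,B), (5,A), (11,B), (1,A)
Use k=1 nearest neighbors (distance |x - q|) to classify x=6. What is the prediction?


Distances: |4-6|=2, |18-6|=12, |20-6|=14, |16-6|=10, |18-6|=12, |15-6|=9, |5-6|=1, |11-6|=5, |1-6|=5. 1 nearest: (5,A). Counts: {'A': 1}. Majority class: A.

A


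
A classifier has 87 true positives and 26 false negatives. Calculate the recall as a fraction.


Recall = TP / (TP + FN) = 87 / 113 = 87/113.

87/113


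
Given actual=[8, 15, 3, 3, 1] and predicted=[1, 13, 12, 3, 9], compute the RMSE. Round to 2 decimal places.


MSE = 39.6000. RMSE = sqrt(39.6000) = 6.29.

6.29


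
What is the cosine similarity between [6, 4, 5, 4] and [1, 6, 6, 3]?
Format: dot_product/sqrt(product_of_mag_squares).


dot = 72. |a|^2 = 93, |b|^2 = 82. cos = 72/sqrt(7626).

72/sqrt(7626)


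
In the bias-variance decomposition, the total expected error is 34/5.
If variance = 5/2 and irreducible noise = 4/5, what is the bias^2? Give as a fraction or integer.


Total error = bias^2 + variance + irreducible noise. So bias^2 = 34/5 - 5/2 - 4/5 = 7/2.

7/2


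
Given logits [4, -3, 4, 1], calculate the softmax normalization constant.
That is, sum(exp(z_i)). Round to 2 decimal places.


Denom = e^4=54.5982 + e^-3=0.0498 + e^4=54.5982 + e^1=2.7183. Sum = 111.9645, which rounds to 111.96.

111.96


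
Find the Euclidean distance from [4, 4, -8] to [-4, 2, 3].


d = sqrt(sum of squared differences). (4--4)^2=64, (4-2)^2=4, (-8-3)^2=121. Sum = 189.

sqrt(189)


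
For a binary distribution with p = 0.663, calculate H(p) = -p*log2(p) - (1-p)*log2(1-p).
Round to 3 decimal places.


H = -0.663*log2(0.663) - 0.337*log2(0.337) = 0.922.

0.922


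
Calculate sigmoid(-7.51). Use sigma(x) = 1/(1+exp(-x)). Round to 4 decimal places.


sigma(-7.51) = 1/(1+e^(7.51)) = 1/(1+1826.213543) = 1/1827.213543 = 0.0005.

0.0005


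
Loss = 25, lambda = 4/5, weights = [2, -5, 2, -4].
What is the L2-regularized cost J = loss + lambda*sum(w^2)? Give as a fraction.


L2 sq norm = sum(w^2) = 49. J = 25 + 4/5 * 49 = 321/5.

321/5


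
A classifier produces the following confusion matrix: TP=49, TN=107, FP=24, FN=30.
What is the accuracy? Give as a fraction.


Accuracy = (TP + TN) / (TP + TN + FP + FN) = (49 + 107) / 210 = 26/35.

26/35


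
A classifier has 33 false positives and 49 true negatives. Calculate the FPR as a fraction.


FPR = FP / (FP + TN) = 33 / 82 = 33/82.

33/82


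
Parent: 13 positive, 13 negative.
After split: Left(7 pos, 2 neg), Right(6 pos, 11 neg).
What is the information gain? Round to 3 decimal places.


H(parent) = 1.0000. H(left) = 0.7642, H(right) = 0.9367. Weighted = (9/26)*0.7642 + (17/26)*0.9367 = 0.8770. IG = 1.0000 - 0.8770 = 0.1230, which rounds to 0.123.

0.123


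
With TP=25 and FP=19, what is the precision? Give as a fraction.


Precision = TP / (TP + FP) = 25 / 44 = 25/44.

25/44


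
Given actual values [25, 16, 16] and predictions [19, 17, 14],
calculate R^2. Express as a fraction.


Mean(y) = 19. SS_res = 41. SS_tot = 54. R^2 = 1 - 41/(54) = 13/54.

13/54


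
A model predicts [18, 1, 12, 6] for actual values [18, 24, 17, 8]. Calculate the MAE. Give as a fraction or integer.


MAE = (1/4) * (|18-18|=0 + |24-1|=23 + |17-12|=5 + |8-6|=2). Sum = 30. MAE = 15/2.

15/2


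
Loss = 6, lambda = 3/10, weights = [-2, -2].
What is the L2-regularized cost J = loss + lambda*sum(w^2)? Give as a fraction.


L2 sq norm = sum(w^2) = 8. J = 6 + 3/10 * 8 = 42/5.

42/5


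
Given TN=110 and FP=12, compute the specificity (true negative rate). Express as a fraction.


Specificity = TN / (TN + FP) = 110 / 122 = 55/61.

55/61


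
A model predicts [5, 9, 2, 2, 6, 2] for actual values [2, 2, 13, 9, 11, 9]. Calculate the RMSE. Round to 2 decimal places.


MSE = 50.3333. RMSE = sqrt(50.3333) = 7.09.

7.09


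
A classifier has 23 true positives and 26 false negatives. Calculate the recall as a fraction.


Recall = TP / (TP + FN) = 23 / 49 = 23/49.

23/49


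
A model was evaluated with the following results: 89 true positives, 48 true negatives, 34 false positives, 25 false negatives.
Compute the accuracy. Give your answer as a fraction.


Accuracy = (TP + TN) / (TP + TN + FP + FN) = (89 + 48) / 196 = 137/196.

137/196


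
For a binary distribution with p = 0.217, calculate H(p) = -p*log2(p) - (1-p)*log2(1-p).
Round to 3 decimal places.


H = -0.217*log2(0.217) - 0.783*log2(0.783) = 0.755.

0.755


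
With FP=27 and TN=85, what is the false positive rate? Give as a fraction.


FPR = FP / (FP + TN) = 27 / 112 = 27/112.

27/112


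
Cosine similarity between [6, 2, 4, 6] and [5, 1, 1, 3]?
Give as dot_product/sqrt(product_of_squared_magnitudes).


dot = 54. |a|^2 = 92, |b|^2 = 36. cos = 54/sqrt(3312).

54/sqrt(3312)


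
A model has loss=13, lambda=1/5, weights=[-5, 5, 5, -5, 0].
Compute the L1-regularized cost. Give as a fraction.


L1 norm = sum(|w|) = 20. J = 13 + 1/5 * 20 = 17.

17


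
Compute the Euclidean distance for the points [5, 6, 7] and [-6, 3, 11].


d = sqrt(sum of squared differences). (5--6)^2=121, (6-3)^2=9, (7-11)^2=16. Sum = 146.

sqrt(146)


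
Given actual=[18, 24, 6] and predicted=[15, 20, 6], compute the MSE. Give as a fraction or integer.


MSE = (1/3) * ((18-15)^2=9 + (24-20)^2=16 + (6-6)^2=0). Sum = 25. MSE = 25/3.

25/3


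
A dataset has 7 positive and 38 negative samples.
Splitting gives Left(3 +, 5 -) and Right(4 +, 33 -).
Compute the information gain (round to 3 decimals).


H(parent) = 0.6236. H(left) = 0.9544, H(right) = 0.4942. Weighted = (8/45)*0.9544 + (37/45)*0.4942 = 0.5760. IG = 0.6236 - 0.5760 = 0.0476, which rounds to 0.048.

0.048


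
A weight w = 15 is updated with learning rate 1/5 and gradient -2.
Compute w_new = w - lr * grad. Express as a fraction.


w_new = 15 - 1/5 * -2 = 15 - -2/5 = 77/5.

77/5


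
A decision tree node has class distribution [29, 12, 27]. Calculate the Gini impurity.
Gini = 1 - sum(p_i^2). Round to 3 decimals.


Total = 68. Proportions: 29/68, 12/68, 27/68. sum(p_i^2) = 0.3707. Gini = 1 - 0.3707 = 0.6293, which rounds to 0.629.

0.629


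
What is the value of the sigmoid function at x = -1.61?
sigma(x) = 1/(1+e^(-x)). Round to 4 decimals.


sigma(-1.61) = 1/(1+e^(1.61)) = 1/(1+5.002811) = 1/6.002811 = 0.1666.

0.1666


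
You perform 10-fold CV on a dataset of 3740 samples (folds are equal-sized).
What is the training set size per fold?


Each validation fold has 3740/10 = 374 samples. Training set = 3740 - 374 = 3366.

3366


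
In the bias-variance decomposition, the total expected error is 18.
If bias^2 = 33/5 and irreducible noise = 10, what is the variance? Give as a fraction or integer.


Total error = bias^2 + variance + irreducible noise. So variance = 18 - 33/5 - 10 = 7/5.

7/5


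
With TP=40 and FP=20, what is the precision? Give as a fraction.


Precision = TP / (TP + FP) = 40 / 60 = 2/3.

2/3


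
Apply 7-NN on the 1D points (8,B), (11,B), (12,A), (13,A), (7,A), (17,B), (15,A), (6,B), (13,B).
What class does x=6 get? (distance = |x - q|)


Distances: |8-6|=2, |11-6|=5, |12-6|=6, |13-6|=7, |7-6|=1, |17-6|=11, |15-6|=9, |6-6|=0, |13-6|=7. 7 nearest: (6,B), (7,A), (8,B), (11,B), (12,A), (13,A), (13,B). Counts: {'B': 4, 'A': 3}. Majority class: B.

B


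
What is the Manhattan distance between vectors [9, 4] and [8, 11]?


d = sum of absolute differences: |9-8|=1 + |4-11|=7 = 8.

8


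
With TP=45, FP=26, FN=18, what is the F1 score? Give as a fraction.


Precision = 45/71 = 45/71. Recall = 45/63 = 5/7. F1 = 2*P*R/(P+R) = 45/67.

45/67


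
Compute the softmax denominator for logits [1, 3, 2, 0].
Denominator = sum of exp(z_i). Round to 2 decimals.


Denom = e^1=2.7183 + e^3=20.0855 + e^2=7.3891 + e^0=1.0000. Sum = 31.1929, which rounds to 31.19.

31.19


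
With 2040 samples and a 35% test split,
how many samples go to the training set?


Test set = 2040 * 35% = 714. Training set = 2040 - 714 = 1326.

1326


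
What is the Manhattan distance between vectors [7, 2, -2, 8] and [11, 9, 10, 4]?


d = sum of absolute differences: |7-11|=4 + |2-9|=7 + |-2-10|=12 + |8-4|=4 = 27.

27


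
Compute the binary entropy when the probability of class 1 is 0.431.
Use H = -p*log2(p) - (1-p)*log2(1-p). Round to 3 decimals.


H = -0.431*log2(0.431) - 0.569*log2(0.569) = 0.986.

0.986


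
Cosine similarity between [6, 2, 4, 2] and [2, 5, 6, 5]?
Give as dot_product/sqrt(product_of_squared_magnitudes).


dot = 56. |a|^2 = 60, |b|^2 = 90. cos = 56/sqrt(5400).

56/sqrt(5400)


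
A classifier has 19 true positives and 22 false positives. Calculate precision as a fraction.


Precision = TP / (TP + FP) = 19 / 41 = 19/41.

19/41


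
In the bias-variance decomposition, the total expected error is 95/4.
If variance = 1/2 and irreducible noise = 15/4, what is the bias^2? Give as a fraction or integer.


Total error = bias^2 + variance + irreducible noise. So bias^2 = 95/4 - 1/2 - 15/4 = 39/2.

39/2


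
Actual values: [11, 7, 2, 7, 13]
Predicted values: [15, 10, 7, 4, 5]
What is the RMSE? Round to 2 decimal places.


MSE = 24.6000. RMSE = sqrt(24.6000) = 4.96.

4.96


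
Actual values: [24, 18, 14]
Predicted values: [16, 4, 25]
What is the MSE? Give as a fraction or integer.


MSE = (1/3) * ((24-16)^2=64 + (18-4)^2=196 + (14-25)^2=121). Sum = 381. MSE = 127.

127


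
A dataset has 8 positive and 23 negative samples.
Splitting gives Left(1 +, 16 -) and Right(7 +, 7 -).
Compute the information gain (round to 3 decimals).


H(parent) = 0.8238. H(left) = 0.3228, H(right) = 1.0000. Weighted = (17/31)*0.3228 + (14/31)*1.0000 = 0.6286. IG = 0.8238 - 0.6286 = 0.1952, which rounds to 0.195.

0.195


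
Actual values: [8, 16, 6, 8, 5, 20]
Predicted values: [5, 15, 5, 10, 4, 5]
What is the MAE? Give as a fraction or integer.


MAE = (1/6) * (|8-5|=3 + |16-15|=1 + |6-5|=1 + |8-10|=2 + |5-4|=1 + |20-5|=15). Sum = 23. MAE = 23/6.

23/6


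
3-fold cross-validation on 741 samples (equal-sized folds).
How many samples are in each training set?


Each validation fold has 741/3 = 247 samples. Training set = 741 - 247 = 494.

494


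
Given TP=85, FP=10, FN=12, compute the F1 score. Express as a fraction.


Precision = 85/95 = 17/19. Recall = 85/97 = 85/97. F1 = 2*P*R/(P+R) = 85/96.

85/96


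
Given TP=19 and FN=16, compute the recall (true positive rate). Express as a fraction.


Recall = TP / (TP + FN) = 19 / 35 = 19/35.

19/35


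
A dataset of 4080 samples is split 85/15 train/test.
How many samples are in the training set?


Test set = 4080 * 15% = 612. Training set = 4080 - 612 = 3468.

3468


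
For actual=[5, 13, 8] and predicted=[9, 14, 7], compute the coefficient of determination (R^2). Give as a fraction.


Mean(y) = 26/3. SS_res = 18. SS_tot = 98/3. R^2 = 1 - 18/(98/3) = 22/49.

22/49


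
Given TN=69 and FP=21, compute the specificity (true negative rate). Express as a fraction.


Specificity = TN / (TN + FP) = 69 / 90 = 23/30.

23/30


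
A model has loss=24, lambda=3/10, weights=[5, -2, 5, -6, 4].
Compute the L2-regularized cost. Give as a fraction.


L2 sq norm = sum(w^2) = 106. J = 24 + 3/10 * 106 = 279/5.

279/5


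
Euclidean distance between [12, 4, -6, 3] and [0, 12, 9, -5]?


d = sqrt(sum of squared differences). (12-0)^2=144, (4-12)^2=64, (-6-9)^2=225, (3--5)^2=64. Sum = 497.

sqrt(497)


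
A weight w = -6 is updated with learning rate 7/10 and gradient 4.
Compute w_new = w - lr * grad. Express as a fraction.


w_new = -6 - 7/10 * 4 = -6 - 14/5 = -44/5.

-44/5


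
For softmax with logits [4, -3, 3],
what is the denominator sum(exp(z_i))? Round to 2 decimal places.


Denom = e^4=54.5982 + e^-3=0.0498 + e^3=20.0855. Sum = 74.7335, which rounds to 74.73.

74.73


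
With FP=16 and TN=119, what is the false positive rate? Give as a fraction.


FPR = FP / (FP + TN) = 16 / 135 = 16/135.

16/135


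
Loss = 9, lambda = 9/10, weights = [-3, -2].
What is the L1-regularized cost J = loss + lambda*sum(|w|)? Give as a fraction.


L1 norm = sum(|w|) = 5. J = 9 + 9/10 * 5 = 27/2.

27/2


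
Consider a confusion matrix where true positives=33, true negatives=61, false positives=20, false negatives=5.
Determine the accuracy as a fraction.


Accuracy = (TP + TN) / (TP + TN + FP + FN) = (33 + 61) / 119 = 94/119.

94/119


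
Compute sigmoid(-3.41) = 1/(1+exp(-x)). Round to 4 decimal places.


sigma(-3.41) = 1/(1+e^(3.41)) = 1/(1+30.265244) = 1/31.265244 = 0.0320.

0.0320


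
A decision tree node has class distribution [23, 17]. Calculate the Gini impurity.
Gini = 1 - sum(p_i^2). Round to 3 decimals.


Total = 40. Proportions: 23/40, 17/40. sum(p_i^2) = 0.5112. Gini = 1 - 0.5112 = 0.4888, which rounds to 0.489.

0.489


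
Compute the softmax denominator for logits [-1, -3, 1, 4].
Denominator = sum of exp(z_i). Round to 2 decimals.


Denom = e^-1=0.3679 + e^-3=0.0498 + e^1=2.7183 + e^4=54.5982. Sum = 57.7342, which rounds to 57.73.

57.73
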